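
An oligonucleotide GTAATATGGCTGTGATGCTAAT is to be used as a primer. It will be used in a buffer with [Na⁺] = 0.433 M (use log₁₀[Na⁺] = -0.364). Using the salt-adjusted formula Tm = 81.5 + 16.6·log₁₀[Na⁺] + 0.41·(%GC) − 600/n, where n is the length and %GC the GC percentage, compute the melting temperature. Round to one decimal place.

63.1°C

Length n = 22. A=6, T=8, C=2, G=6
G+C = 8, so %GC = 8/22 × 100 = 36.364%
Salt term: 16.6 × (-0.364) = -6.042
GC term: 0.41 × 36.364 = 14.909; length term: −600/22 = −27.273
Tm = 81.5 + (-6.042) + 14.909 − 27.273 = 63.094 → 63.1°C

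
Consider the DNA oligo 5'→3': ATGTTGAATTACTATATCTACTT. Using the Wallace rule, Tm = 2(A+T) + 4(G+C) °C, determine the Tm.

Counting bases: A=7, G=2, T=11, C=3
AT pairs contribute 18, GC pairs contribute 5.
Tm = 2×18 + 4×5 = 56°C

56°C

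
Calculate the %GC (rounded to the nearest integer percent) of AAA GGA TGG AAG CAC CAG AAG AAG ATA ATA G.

39%

Base counts: A=16, C=3, G=9, T=3
G+C = 9 + 3 = 12 out of 31 bases
%GC = 12/31 × 100 = 38.71% ≈ 39%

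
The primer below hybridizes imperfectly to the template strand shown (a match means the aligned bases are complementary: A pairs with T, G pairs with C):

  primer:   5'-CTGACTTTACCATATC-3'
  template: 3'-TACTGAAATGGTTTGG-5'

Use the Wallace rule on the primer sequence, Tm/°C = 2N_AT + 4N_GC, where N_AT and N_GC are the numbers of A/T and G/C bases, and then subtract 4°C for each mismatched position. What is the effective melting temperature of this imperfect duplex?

32°C

Primer base counts: A=4, T=6, G=1, C=5 → A+T=10, G+C=6
Perfect-match Tm = 2(10) + 4(6) = 20 + 24 = 44°C
Mismatches (positions where the bases are not complementary): 3 (at positions 1, 13, 15)
Effective Tm = 44 − 3×4 = 44 − 12 = 32°C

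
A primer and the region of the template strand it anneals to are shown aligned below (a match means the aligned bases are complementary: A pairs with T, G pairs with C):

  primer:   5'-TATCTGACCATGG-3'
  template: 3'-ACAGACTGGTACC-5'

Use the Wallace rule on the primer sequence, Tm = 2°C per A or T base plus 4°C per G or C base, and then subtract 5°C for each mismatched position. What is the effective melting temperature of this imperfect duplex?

Primer base counts: A=3, T=4, G=3, C=3 → A+T=7, G+C=6
Perfect-match Tm = 2(7) + 4(6) = 14 + 24 = 38°C
Mismatches (positions where the bases are not complementary): 1 (at position 2)
Effective Tm = 38 − 1×5 = 38 − 5 = 33°C

33°C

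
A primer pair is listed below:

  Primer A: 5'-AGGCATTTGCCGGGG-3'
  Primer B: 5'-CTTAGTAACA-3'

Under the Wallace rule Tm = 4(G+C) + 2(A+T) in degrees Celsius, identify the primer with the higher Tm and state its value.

Primer A: A+T=5, G+C=10 → Tm = 2(5)+4(10) = 50°C
Primer B: A+T=7, G+C=3 → Tm = 2(7)+4(3) = 26°C
50°C vs 26°C → primer A is higher.

Primer A, 50°C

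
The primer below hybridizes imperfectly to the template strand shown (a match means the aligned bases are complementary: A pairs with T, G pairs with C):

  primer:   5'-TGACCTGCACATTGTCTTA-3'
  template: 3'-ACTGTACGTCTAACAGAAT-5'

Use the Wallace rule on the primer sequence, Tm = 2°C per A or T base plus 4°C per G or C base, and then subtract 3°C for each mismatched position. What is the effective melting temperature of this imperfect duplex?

Primer base counts: A=4, T=7, G=3, C=5 → A+T=11, G+C=8
Perfect-match Tm = 2(11) + 4(8) = 22 + 32 = 54°C
Mismatches (positions where the bases are not complementary): 2 (at positions 5, 10)
Effective Tm = 54 − 2×3 = 54 − 6 = 48°C

48°C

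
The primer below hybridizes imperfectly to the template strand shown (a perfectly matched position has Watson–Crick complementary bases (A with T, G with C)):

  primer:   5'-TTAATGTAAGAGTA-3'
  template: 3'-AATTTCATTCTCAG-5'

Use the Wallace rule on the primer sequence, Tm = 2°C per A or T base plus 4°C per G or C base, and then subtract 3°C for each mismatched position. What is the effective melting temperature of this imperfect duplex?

Primer base counts: A=6, T=5, G=3, C=0 → A+T=11, G+C=3
Perfect-match Tm = 2(11) + 4(3) = 22 + 12 = 34°C
Mismatches (positions where the bases are not complementary): 2 (at positions 5, 14)
Effective Tm = 34 − 2×3 = 34 − 6 = 28°C

28°C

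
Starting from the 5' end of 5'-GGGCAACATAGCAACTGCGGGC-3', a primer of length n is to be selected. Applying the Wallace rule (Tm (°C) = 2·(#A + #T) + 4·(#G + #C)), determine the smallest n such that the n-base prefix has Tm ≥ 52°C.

First 16 bases: GGGCAACATAGCAACT → Tm = 48°C (< 52°C)
First 17 bases: GGGCAACATAGCAACTG → Tm = 52°C (≥ 52°C)
Since every base adds ≥2°C, Tm only increases with n, so the threshold is first crossed at n = 17.

n = 17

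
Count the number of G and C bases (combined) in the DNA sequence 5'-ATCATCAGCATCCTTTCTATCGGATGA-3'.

11

Scanning the sequence gives C=7, A=7, G=4, T=9.
G+C = 4 + 7 = 11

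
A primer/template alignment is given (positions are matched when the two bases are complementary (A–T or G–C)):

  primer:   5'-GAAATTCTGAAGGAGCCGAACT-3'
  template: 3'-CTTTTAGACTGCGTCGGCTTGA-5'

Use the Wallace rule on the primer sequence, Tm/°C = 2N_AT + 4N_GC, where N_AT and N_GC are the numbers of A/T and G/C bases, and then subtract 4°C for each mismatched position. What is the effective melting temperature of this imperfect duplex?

52°C

Primer base counts: A=8, T=4, G=6, C=4 → A+T=12, G+C=10
Perfect-match Tm = 2(12) + 4(10) = 24 + 40 = 64°C
Mismatches (positions where the bases are not complementary): 3 (at positions 5, 11, 13)
Effective Tm = 64 − 3×4 = 64 − 12 = 52°C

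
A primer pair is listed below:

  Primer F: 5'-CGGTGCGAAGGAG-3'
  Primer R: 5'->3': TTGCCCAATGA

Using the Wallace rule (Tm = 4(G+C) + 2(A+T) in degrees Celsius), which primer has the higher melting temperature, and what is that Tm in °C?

Primer F: A+T=4, G+C=9 → Tm = 2(4)+4(9) = 44°C
Primer R: A+T=6, G+C=5 → Tm = 2(6)+4(5) = 32°C
44°C vs 32°C → primer F is higher.

Primer F, 44°C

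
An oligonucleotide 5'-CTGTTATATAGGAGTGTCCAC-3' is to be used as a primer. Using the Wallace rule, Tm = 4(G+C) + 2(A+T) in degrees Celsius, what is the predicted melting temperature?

Scanning the sequence gives T=7, A=5, G=5, C=4.
A+T = 12, G+C = 9
Tm = 2(12) + 4(9) = 24 + 36 = 60°C

60°C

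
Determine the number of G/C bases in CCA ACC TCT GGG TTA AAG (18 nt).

9

Counting bases: G=4, A=5, C=5, T=4
Total G or C: 4 + 5 = 9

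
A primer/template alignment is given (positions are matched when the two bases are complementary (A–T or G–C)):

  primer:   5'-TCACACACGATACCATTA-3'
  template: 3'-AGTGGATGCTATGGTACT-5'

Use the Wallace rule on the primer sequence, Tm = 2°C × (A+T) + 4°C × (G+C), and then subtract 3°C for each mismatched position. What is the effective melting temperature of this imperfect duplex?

Primer base counts: A=7, T=4, G=1, C=6 → A+T=11, G+C=7
Perfect-match Tm = 2(11) + 4(7) = 22 + 28 = 50°C
Mismatches (positions where the bases are not complementary): 3 (at positions 5, 6, 17)
Effective Tm = 50 − 3×3 = 50 − 9 = 41°C

41°C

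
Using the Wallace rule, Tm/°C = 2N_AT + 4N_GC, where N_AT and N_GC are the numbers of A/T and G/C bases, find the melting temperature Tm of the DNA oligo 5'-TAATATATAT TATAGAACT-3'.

Scanning the sequence gives A=9, G=1, T=8, C=1.
AT pairs contribute 17, GC pairs contribute 2.
Tm = 2×17 + 4×2 = 42°C

42°C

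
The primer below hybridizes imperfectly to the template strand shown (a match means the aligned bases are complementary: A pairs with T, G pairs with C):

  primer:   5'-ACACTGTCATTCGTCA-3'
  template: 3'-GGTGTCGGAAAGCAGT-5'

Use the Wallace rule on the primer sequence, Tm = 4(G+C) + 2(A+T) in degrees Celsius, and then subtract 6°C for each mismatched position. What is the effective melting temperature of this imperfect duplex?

Primer base counts: A=4, T=5, G=2, C=5 → A+T=9, G+C=7
Perfect-match Tm = 2(9) + 4(7) = 18 + 28 = 46°C
Mismatches (positions where the bases are not complementary): 4 (at positions 1, 5, 7, 9)
Effective Tm = 46 − 4×6 = 46 − 24 = 22°C

22°C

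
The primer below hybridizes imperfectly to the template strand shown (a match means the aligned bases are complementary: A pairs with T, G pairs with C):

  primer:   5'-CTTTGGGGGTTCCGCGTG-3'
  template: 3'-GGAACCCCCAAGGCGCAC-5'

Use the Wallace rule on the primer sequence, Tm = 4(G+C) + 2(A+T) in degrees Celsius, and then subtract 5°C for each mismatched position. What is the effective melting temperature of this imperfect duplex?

55°C

Primer base counts: A=0, T=6, G=8, C=4 → A+T=6, G+C=12
Perfect-match Tm = 2(6) + 4(12) = 12 + 48 = 60°C
Mismatches (positions where the bases are not complementary): 1 (at position 2)
Effective Tm = 60 − 1×5 = 60 − 5 = 55°C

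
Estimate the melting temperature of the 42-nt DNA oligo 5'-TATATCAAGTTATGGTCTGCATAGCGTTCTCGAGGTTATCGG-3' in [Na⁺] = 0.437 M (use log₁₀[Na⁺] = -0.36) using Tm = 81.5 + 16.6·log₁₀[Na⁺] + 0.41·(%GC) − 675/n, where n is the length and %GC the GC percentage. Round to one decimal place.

Length n = 42. Scanning the sequence gives T=15, C=7, G=11, A=9.
G+C = 18, so %GC = 18/42 × 100 = 42.857%
Salt term: 16.6 × (-0.36) = -5.976
GC term: 0.41 × 42.857 = 17.571; length term: −675/42 = −16.071
Tm = 81.5 + (-5.976) + 17.571 − 16.071 = 77.024 → 77.0°C

77.0°C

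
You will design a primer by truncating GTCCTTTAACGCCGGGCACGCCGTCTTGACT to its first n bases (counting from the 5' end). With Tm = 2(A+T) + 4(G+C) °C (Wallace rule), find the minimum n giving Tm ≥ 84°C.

First 24 bases: GTCCTTTAACGCCGGGCACGCCGT → Tm = 80°C (< 84°C)
First 25 bases: GTCCTTTAACGCCGGGCACGCCGTC → Tm = 84°C (≥ 84°C)
Since every base adds ≥2°C, Tm only increases with n, so the threshold is first crossed at n = 25.

n = 25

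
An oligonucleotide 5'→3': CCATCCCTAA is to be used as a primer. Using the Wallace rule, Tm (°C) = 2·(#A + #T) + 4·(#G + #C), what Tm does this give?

Base counts: A=3, G=0, C=5, T=2
AT pairs contribute 5, GC pairs contribute 5.
Tm = 2×5 + 4×5 = 30°C

30°C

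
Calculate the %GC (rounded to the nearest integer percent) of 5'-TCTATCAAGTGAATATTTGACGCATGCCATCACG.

41%

Counting bases: G=6, T=10, A=10, C=8
G+C = 6 + 8 = 14 out of 34 bases
%GC = 14/34 × 100 = 41.18% ≈ 41%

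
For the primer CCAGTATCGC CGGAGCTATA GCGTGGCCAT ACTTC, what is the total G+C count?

20

C=11, A=7, G=9, T=8
Total G or C: 9 + 11 = 20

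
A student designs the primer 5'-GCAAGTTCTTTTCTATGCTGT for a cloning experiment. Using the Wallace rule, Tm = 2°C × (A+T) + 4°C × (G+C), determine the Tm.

58°C

Scanning the sequence gives G=4, T=10, A=3, C=4.
A+T = 13, G+C = 8
Tm = 2×13 + 4×8 = 58°C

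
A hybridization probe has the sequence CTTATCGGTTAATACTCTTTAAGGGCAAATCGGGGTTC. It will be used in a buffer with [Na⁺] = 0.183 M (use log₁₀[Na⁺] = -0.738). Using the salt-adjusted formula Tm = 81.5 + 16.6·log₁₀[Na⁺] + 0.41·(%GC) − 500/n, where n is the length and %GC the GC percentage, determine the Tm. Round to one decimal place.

73.4°C

Length n = 38. Base counts: A=9, C=7, G=9, T=13
G+C = 16, so %GC = 16/38 × 100 = 42.105%
Salt term: 16.6 × (-0.738) = -12.251
GC term: 0.41 × 42.105 = 17.263; length term: −500/38 = −13.158
Tm = 81.5 + (-12.251) + 17.263 − 13.158 = 73.354 → 73.4°C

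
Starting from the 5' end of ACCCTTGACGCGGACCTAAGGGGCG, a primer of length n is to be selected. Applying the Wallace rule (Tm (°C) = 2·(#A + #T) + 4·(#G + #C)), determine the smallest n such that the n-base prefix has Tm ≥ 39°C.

n = 12

First 11 bases: ACCCTTGACGC → Tm = 36°C (< 39°C)
First 12 bases: ACCCTTGACGCG → Tm = 40°C (≥ 39°C)
Each additional base adds 2°C (A/T) or 4°C (G/C), so Tm is non-decreasing in n; n = 12 is the first length to reach 39°C.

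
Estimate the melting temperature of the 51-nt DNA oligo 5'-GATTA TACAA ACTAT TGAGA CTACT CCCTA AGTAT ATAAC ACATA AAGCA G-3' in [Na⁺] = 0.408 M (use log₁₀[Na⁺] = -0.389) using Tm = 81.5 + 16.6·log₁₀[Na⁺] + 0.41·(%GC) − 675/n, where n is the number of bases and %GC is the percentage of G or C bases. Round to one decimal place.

Length n = 51. Base counts: C=10, T=13, G=6, A=22
G+C = 16, so %GC = 16/51 × 100 = 31.373%
Salt term: 16.6 × (-0.389) = -6.457
GC term: 0.41 × 31.373 = 12.863; length term: −675/51 = −13.235
Tm = 81.5 + (-6.457) + 12.863 − 13.235 = 74.671 → 74.7°C

74.7°C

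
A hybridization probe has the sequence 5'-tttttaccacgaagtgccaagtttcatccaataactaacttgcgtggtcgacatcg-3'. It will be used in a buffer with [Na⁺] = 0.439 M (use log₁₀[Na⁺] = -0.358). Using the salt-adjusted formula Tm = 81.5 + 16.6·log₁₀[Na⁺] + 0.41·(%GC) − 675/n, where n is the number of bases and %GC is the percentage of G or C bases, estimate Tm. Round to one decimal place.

81.1°C

Length n = 56. Counting bases: A=15, T=17, C=14, G=10
G+C = 24, so %GC = 24/56 × 100 = 42.857%
Salt term: 16.6 × (-0.358) = -5.943
GC term: 0.41 × 42.857 = 17.571; length term: −675/56 = −12.054
Tm = 81.5 + (-5.943) + 17.571 − 12.054 = 81.074 → 81.1°C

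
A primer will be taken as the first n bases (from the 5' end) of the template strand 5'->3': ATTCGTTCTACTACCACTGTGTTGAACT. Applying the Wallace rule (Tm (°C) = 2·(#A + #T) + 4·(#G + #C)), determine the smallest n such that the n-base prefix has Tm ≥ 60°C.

n = 21

First 20 bases: ATTCGTTCTACTACCACTGT → Tm = 56°C (< 60°C)
First 21 bases: ATTCGTTCTACTACCACTGTG → Tm = 60°C (≥ 60°C)
Each additional base adds 2°C (A/T) or 4°C (G/C), so Tm is non-decreasing in n; n = 21 is the first length to reach 60°C.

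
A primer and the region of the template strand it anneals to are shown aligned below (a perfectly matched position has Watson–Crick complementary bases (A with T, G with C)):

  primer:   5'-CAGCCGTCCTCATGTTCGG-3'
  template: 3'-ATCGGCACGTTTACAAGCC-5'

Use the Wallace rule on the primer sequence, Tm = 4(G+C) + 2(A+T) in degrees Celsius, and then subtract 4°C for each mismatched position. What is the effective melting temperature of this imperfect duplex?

Primer base counts: A=2, T=5, G=5, C=7 → A+T=7, G+C=12
Perfect-match Tm = 2(7) + 4(12) = 14 + 48 = 62°C
Mismatches (positions where the bases are not complementary): 4 (at positions 1, 8, 10, 11)
Effective Tm = 62 − 4×4 = 62 − 16 = 46°C

46°C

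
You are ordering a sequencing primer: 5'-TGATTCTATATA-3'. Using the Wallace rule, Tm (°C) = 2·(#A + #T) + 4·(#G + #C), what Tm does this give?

Scanning the sequence gives G=1, A=4, T=6, C=1.
AT pairs contribute 10, GC pairs contribute 2.
Tm = 2×10 + 4×2 = 28°C

28°C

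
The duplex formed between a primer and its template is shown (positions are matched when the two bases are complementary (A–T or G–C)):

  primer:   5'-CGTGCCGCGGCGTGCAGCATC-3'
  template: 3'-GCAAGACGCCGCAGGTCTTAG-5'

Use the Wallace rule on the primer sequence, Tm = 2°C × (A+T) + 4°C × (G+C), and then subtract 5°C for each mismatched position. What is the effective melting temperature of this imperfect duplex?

Primer base counts: A=2, T=3, G=8, C=8 → A+T=5, G+C=16
Perfect-match Tm = 2(5) + 4(16) = 10 + 64 = 74°C
Mismatches (positions where the bases are not complementary): 4 (at positions 4, 6, 14, 18)
Effective Tm = 74 − 4×5 = 74 − 20 = 54°C

54°C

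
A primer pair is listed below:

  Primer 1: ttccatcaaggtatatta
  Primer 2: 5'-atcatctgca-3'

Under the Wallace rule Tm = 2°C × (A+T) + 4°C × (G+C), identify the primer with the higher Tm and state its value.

Primer 1, 46°C

Primer 1: A+T=13, G+C=5 → Tm = 2(13)+4(5) = 46°C
Primer 2: A+T=6, G+C=4 → Tm = 2(6)+4(4) = 28°C
46°C vs 28°C → primer 1 is higher.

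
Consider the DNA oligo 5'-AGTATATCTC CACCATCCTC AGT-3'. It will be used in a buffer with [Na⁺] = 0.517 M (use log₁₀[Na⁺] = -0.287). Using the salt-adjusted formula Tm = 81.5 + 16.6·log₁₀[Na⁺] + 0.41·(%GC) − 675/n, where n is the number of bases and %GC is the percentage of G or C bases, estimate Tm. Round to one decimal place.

65.2°C

Length n = 23. Scanning the sequence gives G=2, T=7, A=6, C=8.
G+C = 10, so %GC = 10/23 × 100 = 43.478%
Salt term: 16.6 × (-0.287) = -4.764
GC term: 0.41 × 43.478 = 17.826; length term: −675/23 = −29.348
Tm = 81.5 + (-4.764) + 17.826 − 29.348 = 65.214 → 65.2°C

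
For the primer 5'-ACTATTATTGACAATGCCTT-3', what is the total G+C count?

6

Counting bases: T=8, G=2, A=6, C=4
Total G or C: 2 + 4 = 6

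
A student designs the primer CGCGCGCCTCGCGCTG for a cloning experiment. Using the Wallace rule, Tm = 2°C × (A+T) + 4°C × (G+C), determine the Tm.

Base counts: C=8, A=0, T=2, G=6
AT pairs contribute 2, GC pairs contribute 14.
Tm = 2×2 + 4×14 = 60°C

60°C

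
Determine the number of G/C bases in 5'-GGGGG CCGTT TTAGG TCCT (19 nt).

12

Counting bases: T=6, A=1, G=8, C=4
G+C = 8 + 4 = 12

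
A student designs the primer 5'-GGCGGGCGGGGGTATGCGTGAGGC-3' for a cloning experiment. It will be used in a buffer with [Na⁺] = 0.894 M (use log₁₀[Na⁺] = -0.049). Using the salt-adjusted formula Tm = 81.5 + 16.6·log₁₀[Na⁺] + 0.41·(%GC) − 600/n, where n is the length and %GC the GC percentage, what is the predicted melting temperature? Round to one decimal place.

Length n = 24. Scanning the sequence gives T=3, A=2, C=4, G=15.
G+C = 19, so %GC = 19/24 × 100 = 79.167%
Salt term: 16.6 × (-0.049) = -0.813
GC term: 0.41 × 79.167 = 32.458; length term: −600/24 = −25
Tm = 81.5 + (-0.813) + 32.458 − 25 = 88.145 → 88.1°C

88.1°C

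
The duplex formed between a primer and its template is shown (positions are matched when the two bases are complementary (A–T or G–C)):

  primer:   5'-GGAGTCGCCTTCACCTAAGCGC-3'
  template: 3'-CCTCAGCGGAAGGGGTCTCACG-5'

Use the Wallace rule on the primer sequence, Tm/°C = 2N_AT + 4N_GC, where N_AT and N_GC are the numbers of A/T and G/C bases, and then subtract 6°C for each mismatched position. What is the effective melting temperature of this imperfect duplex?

Primer base counts: A=4, T=4, G=6, C=8 → A+T=8, G+C=14
Perfect-match Tm = 2(8) + 4(14) = 16 + 56 = 72°C
Mismatches (positions where the bases are not complementary): 4 (at positions 13, 16, 17, 20)
Effective Tm = 72 − 4×6 = 72 − 24 = 48°C

48°C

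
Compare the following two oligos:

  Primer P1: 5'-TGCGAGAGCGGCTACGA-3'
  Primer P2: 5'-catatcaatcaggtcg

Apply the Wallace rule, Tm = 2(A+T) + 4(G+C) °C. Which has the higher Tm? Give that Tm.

Primer P1, 56°C

Primer P1: A+T=6, G+C=11 → Tm = 2(6)+4(11) = 56°C
Primer P2: A+T=9, G+C=7 → Tm = 2(9)+4(7) = 46°C
56°C vs 46°C → primer P1 is higher.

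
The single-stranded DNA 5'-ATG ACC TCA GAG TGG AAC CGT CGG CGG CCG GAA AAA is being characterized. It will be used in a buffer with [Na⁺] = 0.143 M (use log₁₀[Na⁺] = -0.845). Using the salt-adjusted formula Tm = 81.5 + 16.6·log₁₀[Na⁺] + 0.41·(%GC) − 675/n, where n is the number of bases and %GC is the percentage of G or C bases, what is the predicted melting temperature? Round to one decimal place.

72.6°C

Length n = 36. Base counts: A=11, T=4, C=9, G=12
G+C = 21, so %GC = 21/36 × 100 = 58.333%
Salt term: 16.6 × (-0.845) = -14.027
GC term: 0.41 × 58.333 = 23.917; length term: −675/36 = −18.75
Tm = 81.5 + (-14.027) + 23.917 − 18.75 = 72.64 → 72.6°C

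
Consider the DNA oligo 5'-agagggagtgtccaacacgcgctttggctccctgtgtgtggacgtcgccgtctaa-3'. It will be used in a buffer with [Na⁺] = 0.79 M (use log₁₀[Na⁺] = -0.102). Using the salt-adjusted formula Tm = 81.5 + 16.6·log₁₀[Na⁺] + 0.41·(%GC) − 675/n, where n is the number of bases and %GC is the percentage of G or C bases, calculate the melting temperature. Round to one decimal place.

92.1°C

Length n = 55. Counting bases: A=9, G=18, C=15, T=13
G+C = 33, so %GC = 33/55 × 100 = 60%
Salt term: 16.6 × (-0.102) = -1.693
GC term: 0.41 × 60 = 24.6; length term: −675/55 = −12.273
Tm = 81.5 + (-1.693) + 24.6 − 12.273 = 92.134 → 92.1°C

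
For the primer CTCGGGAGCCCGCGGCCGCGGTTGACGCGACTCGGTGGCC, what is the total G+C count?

32

Scanning the sequence gives A=3, C=15, G=17, T=5.
G+C = 17 + 15 = 32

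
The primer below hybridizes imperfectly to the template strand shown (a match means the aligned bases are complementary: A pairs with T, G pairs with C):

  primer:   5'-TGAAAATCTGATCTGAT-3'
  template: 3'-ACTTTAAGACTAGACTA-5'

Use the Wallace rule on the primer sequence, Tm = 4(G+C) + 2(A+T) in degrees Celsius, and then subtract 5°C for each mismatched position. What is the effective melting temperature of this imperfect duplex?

Primer base counts: A=6, T=6, G=3, C=2 → A+T=12, G+C=5
Perfect-match Tm = 2(12) + 4(5) = 24 + 20 = 44°C
Mismatches (positions where the bases are not complementary): 1 (at position 6)
Effective Tm = 44 − 1×5 = 44 − 5 = 39°C

39°C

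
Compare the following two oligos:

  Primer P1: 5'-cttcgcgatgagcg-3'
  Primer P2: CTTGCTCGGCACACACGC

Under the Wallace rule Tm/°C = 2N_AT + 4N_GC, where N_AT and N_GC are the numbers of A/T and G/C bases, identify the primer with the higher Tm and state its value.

Primer P2, 60°C

Primer P1: A+T=5, G+C=9 → Tm = 2(5)+4(9) = 46°C
Primer P2: A+T=6, G+C=12 → Tm = 2(6)+4(12) = 60°C
46°C vs 60°C → primer P2 is higher.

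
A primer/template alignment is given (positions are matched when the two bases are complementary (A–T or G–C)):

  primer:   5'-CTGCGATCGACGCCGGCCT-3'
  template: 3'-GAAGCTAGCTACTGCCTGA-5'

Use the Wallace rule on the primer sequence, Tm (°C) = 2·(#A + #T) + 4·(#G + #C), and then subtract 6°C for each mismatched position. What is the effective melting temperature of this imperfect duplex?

42°C

Primer base counts: A=2, T=3, G=6, C=8 → A+T=5, G+C=14
Perfect-match Tm = 2(5) + 4(14) = 10 + 56 = 66°C
Mismatches (positions where the bases are not complementary): 4 (at positions 3, 11, 13, 17)
Effective Tm = 66 − 4×6 = 66 − 24 = 42°C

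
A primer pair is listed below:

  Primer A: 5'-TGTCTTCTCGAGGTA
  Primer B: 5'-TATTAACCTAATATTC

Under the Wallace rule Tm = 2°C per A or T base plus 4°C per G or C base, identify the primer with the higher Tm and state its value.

Primer A: A+T=8, G+C=7 → Tm = 2(8)+4(7) = 44°C
Primer B: A+T=13, G+C=3 → Tm = 2(13)+4(3) = 38°C
44°C vs 38°C → primer A is higher.

Primer A, 44°C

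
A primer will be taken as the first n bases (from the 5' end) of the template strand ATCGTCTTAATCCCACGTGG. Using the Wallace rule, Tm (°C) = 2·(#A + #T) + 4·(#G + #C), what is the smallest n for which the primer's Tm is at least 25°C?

First 9 bases: ATCGTCTTA → Tm = 24°C (< 25°C)
First 10 bases: ATCGTCTTAA → Tm = 26°C (≥ 25°C)
Each additional base adds 2°C (A/T) or 4°C (G/C), so Tm is non-decreasing in n; n = 10 is the first length to reach 25°C.

n = 10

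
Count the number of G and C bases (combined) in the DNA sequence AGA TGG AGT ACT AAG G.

7

T=3, C=1, G=6, A=6
Total G or C: 6 + 1 = 7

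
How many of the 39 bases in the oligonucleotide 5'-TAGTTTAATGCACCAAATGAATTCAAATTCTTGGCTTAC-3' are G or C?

12

C=7, A=13, G=5, T=14
Total G or C: 5 + 7 = 12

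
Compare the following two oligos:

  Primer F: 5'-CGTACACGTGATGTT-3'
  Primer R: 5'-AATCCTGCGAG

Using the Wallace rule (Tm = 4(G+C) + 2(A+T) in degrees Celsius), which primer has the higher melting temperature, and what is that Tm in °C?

Primer F, 44°C

Primer F: A+T=8, G+C=7 → Tm = 2(8)+4(7) = 44°C
Primer R: A+T=5, G+C=6 → Tm = 2(5)+4(6) = 34°C
44°C vs 34°C → primer F is higher.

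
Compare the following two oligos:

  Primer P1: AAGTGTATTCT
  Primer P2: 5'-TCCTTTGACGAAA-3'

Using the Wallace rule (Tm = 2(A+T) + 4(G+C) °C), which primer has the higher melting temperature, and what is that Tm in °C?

Primer P2, 36°C

Primer P1: A+T=8, G+C=3 → Tm = 2(8)+4(3) = 28°C
Primer P2: A+T=8, G+C=5 → Tm = 2(8)+4(5) = 36°C
28°C vs 36°C → primer P2 is higher.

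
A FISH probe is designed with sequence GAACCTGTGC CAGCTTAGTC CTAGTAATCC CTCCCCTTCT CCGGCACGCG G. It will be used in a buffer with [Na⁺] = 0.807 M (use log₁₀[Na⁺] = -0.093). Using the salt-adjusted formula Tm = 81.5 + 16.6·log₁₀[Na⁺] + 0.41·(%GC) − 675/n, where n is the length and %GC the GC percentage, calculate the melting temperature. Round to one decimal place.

91.6°C

Length n = 51. Counting bases: T=12, C=20, A=8, G=11
G+C = 31, so %GC = 31/51 × 100 = 60.784%
Salt term: 16.6 × (-0.093) = -1.544
GC term: 0.41 × 60.784 = 24.921; length term: −675/51 = −13.235
Tm = 81.5 + (-1.544) + 24.921 − 13.235 = 91.642 → 91.6°C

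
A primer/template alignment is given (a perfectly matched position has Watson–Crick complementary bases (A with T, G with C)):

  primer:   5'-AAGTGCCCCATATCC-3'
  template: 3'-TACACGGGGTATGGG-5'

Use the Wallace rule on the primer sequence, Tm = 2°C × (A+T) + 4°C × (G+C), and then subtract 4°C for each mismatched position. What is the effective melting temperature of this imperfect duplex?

38°C

Primer base counts: A=4, T=3, G=2, C=6 → A+T=7, G+C=8
Perfect-match Tm = 2(7) + 4(8) = 14 + 32 = 46°C
Mismatches (positions where the bases are not complementary): 2 (at positions 2, 13)
Effective Tm = 46 − 2×4 = 46 − 8 = 38°C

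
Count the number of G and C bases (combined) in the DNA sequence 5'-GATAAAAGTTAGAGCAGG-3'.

7

Counting bases: T=3, G=6, C=1, A=8
Total G or C: 6 + 1 = 7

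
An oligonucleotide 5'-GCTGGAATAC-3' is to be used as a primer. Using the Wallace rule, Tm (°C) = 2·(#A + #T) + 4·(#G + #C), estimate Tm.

30°C

Counting bases: C=2, T=2, G=3, A=3
A+T = 5, G+C = 5
Tm = 4·5 + 2·5 = 20 + 10 = 30°C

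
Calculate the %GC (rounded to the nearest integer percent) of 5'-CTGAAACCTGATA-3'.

Counting bases: T=3, G=2, A=5, C=3
G+C = 2 + 3 = 5 out of 13 bases
%GC = 5/13 × 100 = 38.46% ≈ 38%

38%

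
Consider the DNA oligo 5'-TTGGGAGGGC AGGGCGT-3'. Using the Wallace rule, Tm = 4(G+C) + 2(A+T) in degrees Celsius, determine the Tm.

Scanning the sequence gives A=2, T=3, G=10, C=2.
A+T = 5, G+C = 12
Tm = 2(5) + 4(12) = 10 + 48 = 58°C

58°C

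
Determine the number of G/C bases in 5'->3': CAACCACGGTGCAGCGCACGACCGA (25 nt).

Base counts: A=7, T=1, C=10, G=7
Total G or C: 7 + 10 = 17

17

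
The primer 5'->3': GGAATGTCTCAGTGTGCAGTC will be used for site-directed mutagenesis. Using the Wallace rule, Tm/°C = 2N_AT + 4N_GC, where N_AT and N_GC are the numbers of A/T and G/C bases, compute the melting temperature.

Scanning the sequence gives C=4, G=7, A=4, T=6.
AT pairs contribute 10, GC pairs contribute 11.
Tm = 2×10 + 4×11 = 64°C

64°C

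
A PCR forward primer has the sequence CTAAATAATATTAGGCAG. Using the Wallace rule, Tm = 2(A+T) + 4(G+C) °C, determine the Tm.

46°C

A=8, C=2, T=5, G=3
So N_AT = 13 and N_GC = 5.
Tm = 2×13 + 4×5 = 46°C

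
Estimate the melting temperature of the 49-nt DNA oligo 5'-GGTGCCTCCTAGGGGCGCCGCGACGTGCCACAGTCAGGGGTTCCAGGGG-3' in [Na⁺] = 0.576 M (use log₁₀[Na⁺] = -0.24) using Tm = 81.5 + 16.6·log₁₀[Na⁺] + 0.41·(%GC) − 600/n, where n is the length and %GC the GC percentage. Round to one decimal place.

95.4°C

Length n = 49. G=21, C=15, T=7, A=6
G+C = 36, so %GC = 36/49 × 100 = 73.469%
Salt term: 16.6 × (-0.24) = -3.984
GC term: 0.41 × 73.469 = 30.122; length term: −600/49 = −12.245
Tm = 81.5 + (-3.984) + 30.122 − 12.245 = 95.393 → 95.4°C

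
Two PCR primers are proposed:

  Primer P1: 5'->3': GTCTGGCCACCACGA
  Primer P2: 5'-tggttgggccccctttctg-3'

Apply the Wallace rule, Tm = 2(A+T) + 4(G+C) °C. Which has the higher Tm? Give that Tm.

Primer P1: A+T=5, G+C=10 → Tm = 2(5)+4(10) = 50°C
Primer P2: A+T=7, G+C=12 → Tm = 2(7)+4(12) = 62°C
50°C vs 62°C → primer P2 is higher.

Primer P2, 62°C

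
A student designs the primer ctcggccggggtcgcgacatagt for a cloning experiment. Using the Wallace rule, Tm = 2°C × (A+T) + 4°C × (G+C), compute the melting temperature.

Counting bases: T=4, C=7, A=3, G=9
A+T = 7, G+C = 16
Tm = 4·16 + 2·7 = 64 + 14 = 78°C

78°C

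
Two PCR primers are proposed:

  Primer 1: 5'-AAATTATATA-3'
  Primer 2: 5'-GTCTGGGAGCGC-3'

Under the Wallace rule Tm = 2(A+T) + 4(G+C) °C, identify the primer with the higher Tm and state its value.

Primer 2, 42°C

Primer 1: A+T=10, G+C=0 → Tm = 2(10)+4(0) = 20°C
Primer 2: A+T=3, G+C=9 → Tm = 2(3)+4(9) = 42°C
20°C vs 42°C → primer 2 is higher.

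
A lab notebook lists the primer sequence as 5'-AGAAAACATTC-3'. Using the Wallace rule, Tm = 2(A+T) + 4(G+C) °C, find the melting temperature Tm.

Scanning the sequence gives G=1, A=6, T=2, C=2.
So N_AT = 8 and N_GC = 3.
Tm = 4·3 + 2·8 = 12 + 16 = 28°C

28°C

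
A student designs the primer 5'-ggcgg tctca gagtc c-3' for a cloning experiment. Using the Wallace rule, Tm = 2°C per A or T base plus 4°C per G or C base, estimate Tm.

Counting bases: C=5, G=6, A=2, T=3
A+T = 5, G+C = 11
Tm = 4·11 + 2·5 = 44 + 10 = 54°C

54°C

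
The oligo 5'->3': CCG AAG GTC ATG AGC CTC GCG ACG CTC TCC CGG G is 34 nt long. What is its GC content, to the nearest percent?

71%

G=11, T=5, C=13, A=5
G+C = 11 + 13 = 24 out of 34 bases
%GC = 24/34 × 100 = 70.59% ≈ 71%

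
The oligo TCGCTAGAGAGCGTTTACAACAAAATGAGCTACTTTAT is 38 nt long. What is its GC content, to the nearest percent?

Scanning the sequence gives G=7, T=11, A=13, C=7.
G+C = 7 + 7 = 14 out of 38 bases
%GC = 14/38 × 100 = 36.84% ≈ 37%

37%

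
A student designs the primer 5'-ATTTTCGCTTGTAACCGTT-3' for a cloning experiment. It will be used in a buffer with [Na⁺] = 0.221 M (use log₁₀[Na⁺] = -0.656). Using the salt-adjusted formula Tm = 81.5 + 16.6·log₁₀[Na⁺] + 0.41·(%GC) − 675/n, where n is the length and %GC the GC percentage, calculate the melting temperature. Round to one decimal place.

50.2°C

Length n = 19. Base counts: A=3, C=4, T=9, G=3
G+C = 7, so %GC = 7/19 × 100 = 36.842%
Salt term: 16.6 × (-0.656) = -10.89
GC term: 0.41 × 36.842 = 15.105; length term: −675/19 = −35.526
Tm = 81.5 + (-10.89) + 15.105 − 35.526 = 50.189 → 50.2°C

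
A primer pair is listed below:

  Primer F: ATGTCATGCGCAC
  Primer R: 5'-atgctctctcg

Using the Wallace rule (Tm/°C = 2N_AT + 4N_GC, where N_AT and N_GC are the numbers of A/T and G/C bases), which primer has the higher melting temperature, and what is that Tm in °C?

Primer F, 40°C

Primer F: A+T=6, G+C=7 → Tm = 2(6)+4(7) = 40°C
Primer R: A+T=5, G+C=6 → Tm = 2(5)+4(6) = 34°C
40°C vs 34°C → primer F is higher.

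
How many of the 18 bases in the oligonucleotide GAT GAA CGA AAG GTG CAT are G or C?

Counting bases: G=6, T=3, A=7, C=2
G+C = 6 + 2 = 8

8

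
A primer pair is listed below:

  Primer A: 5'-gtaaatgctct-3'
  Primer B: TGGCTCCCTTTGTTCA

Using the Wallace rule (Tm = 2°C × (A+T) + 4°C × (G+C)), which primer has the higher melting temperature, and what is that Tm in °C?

Primer A: A+T=7, G+C=4 → Tm = 2(7)+4(4) = 30°C
Primer B: A+T=8, G+C=8 → Tm = 2(8)+4(8) = 48°C
30°C vs 48°C → primer B is higher.

Primer B, 48°C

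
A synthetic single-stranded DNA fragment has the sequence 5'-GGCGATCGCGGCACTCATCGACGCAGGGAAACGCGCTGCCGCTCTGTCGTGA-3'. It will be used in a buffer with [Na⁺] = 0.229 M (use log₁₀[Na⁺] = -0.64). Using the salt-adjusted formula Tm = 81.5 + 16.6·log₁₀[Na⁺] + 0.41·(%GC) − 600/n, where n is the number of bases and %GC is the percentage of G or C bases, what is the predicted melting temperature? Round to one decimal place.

86.9°C

Length n = 52. A=9, G=18, T=8, C=17
G+C = 35, so %GC = 35/52 × 100 = 67.308%
Salt term: 16.6 × (-0.64) = -10.624
GC term: 0.41 × 67.308 = 27.596; length term: −600/52 = −11.538
Tm = 81.5 + (-10.624) + 27.596 − 11.538 = 86.934 → 86.9°C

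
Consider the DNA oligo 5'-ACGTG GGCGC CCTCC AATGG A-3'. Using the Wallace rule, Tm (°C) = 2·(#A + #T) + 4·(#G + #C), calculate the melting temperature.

70°C

Counting bases: T=3, C=7, G=7, A=4
So N_AT = 7 and N_GC = 14.
Tm = 2×7 + 4×14 = 70°C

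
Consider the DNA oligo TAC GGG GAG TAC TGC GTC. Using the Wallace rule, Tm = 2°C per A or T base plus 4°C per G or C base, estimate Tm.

Scanning the sequence gives G=7, T=4, C=4, A=3.
So N_AT = 7 and N_GC = 11.
Tm = 2×7 + 4×11 = 58°C

58°C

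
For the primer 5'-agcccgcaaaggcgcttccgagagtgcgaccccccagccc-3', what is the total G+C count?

Scanning the sequence gives T=3, C=18, G=11, A=8.
Total G or C: 11 + 18 = 29

29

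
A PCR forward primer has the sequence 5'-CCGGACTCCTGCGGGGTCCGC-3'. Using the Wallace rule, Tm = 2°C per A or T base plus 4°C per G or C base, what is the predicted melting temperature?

Scanning the sequence gives A=1, C=9, T=3, G=8.
So N_AT = 4 and N_GC = 17.
Tm = 4·17 + 2·4 = 68 + 8 = 76°C

76°C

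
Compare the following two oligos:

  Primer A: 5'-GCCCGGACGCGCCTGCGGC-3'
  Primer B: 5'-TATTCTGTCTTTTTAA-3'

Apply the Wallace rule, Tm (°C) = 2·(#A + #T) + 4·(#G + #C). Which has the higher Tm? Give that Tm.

Primer A, 72°C

Primer A: A+T=2, G+C=17 → Tm = 2(2)+4(17) = 72°C
Primer B: A+T=13, G+C=3 → Tm = 2(13)+4(3) = 38°C
72°C vs 38°C → primer A is higher.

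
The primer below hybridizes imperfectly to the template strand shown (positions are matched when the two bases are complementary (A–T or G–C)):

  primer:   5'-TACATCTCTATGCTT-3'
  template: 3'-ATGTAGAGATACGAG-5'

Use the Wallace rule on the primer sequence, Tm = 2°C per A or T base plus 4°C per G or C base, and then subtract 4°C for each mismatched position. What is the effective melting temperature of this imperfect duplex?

36°C

Primer base counts: A=3, T=7, G=1, C=4 → A+T=10, G+C=5
Perfect-match Tm = 2(10) + 4(5) = 20 + 20 = 40°C
Mismatches (positions where the bases are not complementary): 1 (at position 15)
Effective Tm = 40 − 1×4 = 40 − 4 = 36°C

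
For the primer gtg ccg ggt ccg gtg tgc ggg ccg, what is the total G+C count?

Base counts: T=4, A=0, G=13, C=7
G+C = 13 + 7 = 20

20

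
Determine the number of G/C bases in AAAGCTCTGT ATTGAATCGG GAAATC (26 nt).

Base counts: C=4, G=6, A=9, T=7
G+C = 6 + 4 = 10

10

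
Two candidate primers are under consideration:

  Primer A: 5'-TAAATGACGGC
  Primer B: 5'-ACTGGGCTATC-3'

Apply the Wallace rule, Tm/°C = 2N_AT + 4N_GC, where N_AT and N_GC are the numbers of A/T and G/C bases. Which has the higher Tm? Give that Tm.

Primer B, 34°C

Primer A: A+T=6, G+C=5 → Tm = 2(6)+4(5) = 32°C
Primer B: A+T=5, G+C=6 → Tm = 2(5)+4(6) = 34°C
32°C vs 34°C → primer B is higher.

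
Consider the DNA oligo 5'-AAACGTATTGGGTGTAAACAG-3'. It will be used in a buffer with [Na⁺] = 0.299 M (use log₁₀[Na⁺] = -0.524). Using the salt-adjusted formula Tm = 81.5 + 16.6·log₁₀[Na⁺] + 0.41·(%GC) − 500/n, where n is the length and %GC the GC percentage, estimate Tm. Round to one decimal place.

Length n = 21. T=5, A=8, G=6, C=2
G+C = 8, so %GC = 8/21 × 100 = 38.095%
Salt term: 16.6 × (-0.524) = -8.698
GC term: 0.41 × 38.095 = 15.619; length term: −500/21 = −23.81
Tm = 81.5 + (-8.698) + 15.619 − 23.81 = 64.611 → 64.6°C

64.6°C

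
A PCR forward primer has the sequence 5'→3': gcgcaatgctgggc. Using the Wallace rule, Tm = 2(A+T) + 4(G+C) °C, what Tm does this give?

A=2, G=6, T=2, C=4
AT pairs contribute 4, GC pairs contribute 10.
Tm = 2(4) + 4(10) = 8 + 40 = 48°C

48°C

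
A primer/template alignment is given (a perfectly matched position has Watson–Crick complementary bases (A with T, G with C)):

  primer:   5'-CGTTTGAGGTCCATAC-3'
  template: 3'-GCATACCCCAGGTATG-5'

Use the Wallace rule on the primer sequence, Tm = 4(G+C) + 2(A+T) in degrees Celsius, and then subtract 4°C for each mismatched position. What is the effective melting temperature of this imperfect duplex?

40°C

Primer base counts: A=3, T=5, G=4, C=4 → A+T=8, G+C=8
Perfect-match Tm = 2(8) + 4(8) = 16 + 32 = 48°C
Mismatches (positions where the bases are not complementary): 2 (at positions 4, 7)
Effective Tm = 48 − 2×4 = 48 − 8 = 40°C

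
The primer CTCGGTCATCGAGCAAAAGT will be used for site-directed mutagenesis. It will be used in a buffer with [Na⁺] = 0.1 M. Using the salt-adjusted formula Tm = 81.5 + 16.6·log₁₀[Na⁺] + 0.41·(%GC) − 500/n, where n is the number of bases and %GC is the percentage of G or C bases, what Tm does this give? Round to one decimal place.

Length n = 20. Counting bases: G=5, A=6, C=5, T=4
G+C = 10, so %GC = 10/20 × 100 = 50%
Salt term: 16.6 × (-1) = -16.6
GC term: 0.41 × 50 = 20.5; length term: −500/20 = −25
Tm = 81.5 + (-16.6) + 20.5 − 25 = 60.4 → 60.4°C

60.4°C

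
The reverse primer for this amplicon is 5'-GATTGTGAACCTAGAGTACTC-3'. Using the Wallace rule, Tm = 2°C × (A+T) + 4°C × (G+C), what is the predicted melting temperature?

60°C

Scanning the sequence gives C=4, T=6, A=6, G=5.
AT pairs contribute 12, GC pairs contribute 9.
Tm = 2×12 + 4×9 = 60°C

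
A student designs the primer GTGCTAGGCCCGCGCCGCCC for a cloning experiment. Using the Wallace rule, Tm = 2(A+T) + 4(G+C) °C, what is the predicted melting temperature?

74°C

Counting bases: T=2, A=1, G=7, C=10
A+T = 3, G+C = 17
Tm = 2(3) + 4(17) = 6 + 68 = 74°C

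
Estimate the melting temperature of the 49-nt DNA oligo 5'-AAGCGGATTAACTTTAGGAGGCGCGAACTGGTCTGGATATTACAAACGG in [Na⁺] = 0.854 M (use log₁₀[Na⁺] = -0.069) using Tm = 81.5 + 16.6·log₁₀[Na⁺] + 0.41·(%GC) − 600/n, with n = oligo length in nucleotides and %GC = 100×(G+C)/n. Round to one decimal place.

87.4°C

Length n = 49. G=15, C=8, T=11, A=15
G+C = 23, so %GC = 23/49 × 100 = 46.939%
Salt term: 16.6 × (-0.069) = -1.145
GC term: 0.41 × 46.939 = 19.245; length term: −600/49 = −12.245
Tm = 81.5 + (-1.145) + 19.245 − 12.245 = 87.355 → 87.4°C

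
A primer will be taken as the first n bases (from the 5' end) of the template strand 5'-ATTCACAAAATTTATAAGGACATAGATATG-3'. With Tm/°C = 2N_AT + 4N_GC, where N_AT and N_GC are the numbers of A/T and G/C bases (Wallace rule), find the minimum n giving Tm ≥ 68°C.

First 27 bases: ATTCACAAAATTTATAAGGACATAGAT → Tm = 66°C (< 68°C)
First 28 bases: ATTCACAAAATTTATAAGGACATAGATA → Tm = 68°C (≥ 68°C)
Since every base adds ≥2°C, Tm only increases with n, so the threshold is first crossed at n = 28.

n = 28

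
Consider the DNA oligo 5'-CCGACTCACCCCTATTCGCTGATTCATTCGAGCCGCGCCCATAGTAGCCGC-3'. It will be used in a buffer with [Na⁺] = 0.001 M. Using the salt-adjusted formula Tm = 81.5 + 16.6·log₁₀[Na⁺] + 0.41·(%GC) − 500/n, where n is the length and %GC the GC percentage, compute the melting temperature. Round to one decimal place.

46.8°C

Length n = 51. Scanning the sequence gives A=9, G=10, C=21, T=11.
G+C = 31, so %GC = 31/51 × 100 = 60.784%
Salt term: 16.6 × (-3) = -49.8
GC term: 0.41 × 60.784 = 24.921; length term: −500/51 = −9.804
Tm = 81.5 + (-49.8) + 24.921 − 9.804 = 46.817 → 46.8°C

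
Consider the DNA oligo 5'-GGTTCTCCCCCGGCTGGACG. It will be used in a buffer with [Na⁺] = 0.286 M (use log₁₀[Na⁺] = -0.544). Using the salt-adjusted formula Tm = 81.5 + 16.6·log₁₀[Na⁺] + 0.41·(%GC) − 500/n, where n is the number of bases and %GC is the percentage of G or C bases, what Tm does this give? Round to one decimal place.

Length n = 20. Counting bases: C=8, G=7, A=1, T=4
G+C = 15, so %GC = 15/20 × 100 = 75%
Salt term: 16.6 × (-0.544) = -9.03
GC term: 0.41 × 75 = 30.75; length term: −500/20 = −25
Tm = 81.5 + (-9.03) + 30.75 − 25 = 78.22 → 78.2°C

78.2°C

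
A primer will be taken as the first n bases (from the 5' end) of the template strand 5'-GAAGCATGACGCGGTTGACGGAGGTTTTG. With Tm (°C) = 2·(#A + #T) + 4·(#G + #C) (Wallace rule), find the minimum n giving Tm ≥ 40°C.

First 12 bases: GAAGCATGACGC → Tm = 38°C (< 40°C)
First 13 bases: GAAGCATGACGCG → Tm = 42°C (≥ 40°C)
Each additional base adds 2°C (A/T) or 4°C (G/C), so Tm is non-decreasing in n; n = 13 is the first length to reach 40°C.

n = 13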